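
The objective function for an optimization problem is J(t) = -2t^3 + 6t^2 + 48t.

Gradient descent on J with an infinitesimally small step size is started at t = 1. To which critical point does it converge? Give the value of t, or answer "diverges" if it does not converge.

-2

J'(t) = -6(t - 4)(t + 2), so J'(1) = 54.
Gradient descent moves in the -J' direction, i.e. t is decreasing.
The nearest critical point in that direction is t = -2, where J'' = 36 > 0 (a local minimum). The iterate converges there.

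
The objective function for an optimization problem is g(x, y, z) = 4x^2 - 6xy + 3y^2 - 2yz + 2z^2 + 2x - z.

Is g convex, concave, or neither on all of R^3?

convex

g is quadratic, so its Hessian is the constant matrix H = [[8, -6, 0], [-6, 6, -2], [0, -2, 4]].
Leading principal minors: 8, 12, 16.
All positive ⇒ H ≻ 0 ⇒ convex.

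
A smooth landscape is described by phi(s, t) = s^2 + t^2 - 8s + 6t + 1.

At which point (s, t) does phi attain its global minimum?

(4, -3)

phi(s,t) separates as P(s) + Q(t) + 1, so its minimum is min P + min Q + 1.
P'(s) = 2s - 8 vanishes at s ∈ {4}; Q'(t) = 2(t + 3) vanishes at t ∈ {-3}.
Local minima of P (where P''>0): P(4)=-16. Local minima of Q: Q(-3)=-9.
So the global minimum of phi is P(4) + Q(-3) + 1 = -16 − 9 + 1 = -24, attained at (4, -3).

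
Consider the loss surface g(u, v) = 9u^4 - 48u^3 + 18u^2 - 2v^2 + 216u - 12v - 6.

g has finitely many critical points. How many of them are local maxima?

g separates as a function of u plus a function of v, so ∇g=0 decouples.
∂g/∂u = 36(u - 3)(u - 2)(u + 1) = 0 at u ∈ {-1, 2, 3}; ∂g/∂v = -4(v + 3) = 0 at v ∈ {-3}.
The Hessian is diagonal: diag(g_uu, g_vv). Second derivatives: g_uu(-1)=432, g_uu(2)=-108, g_uu(3)=144; g_vv(-3)=-4.
Local maxima occur where both diagonal entries negative: (2, -3). Count: 1.

1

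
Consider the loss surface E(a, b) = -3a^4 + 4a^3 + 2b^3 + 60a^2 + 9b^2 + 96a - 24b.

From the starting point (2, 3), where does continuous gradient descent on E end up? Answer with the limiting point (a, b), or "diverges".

E is separable, so gradient descent decouples: a follows -∂E/∂a, b follows -∂E/∂b.
∂E/∂a = -12(a - 4)(a + 1)(a + 2); at a=2 this is 288, so a decreases.
∂E/∂b = 6(b - 1)(b + 4); at b=3 this is 84, so b decreases.
a converges to its nearest critical value -1 (a local min of the a-part); b converges to 1. The iterate converges to (-1, 1).

(-1, 1)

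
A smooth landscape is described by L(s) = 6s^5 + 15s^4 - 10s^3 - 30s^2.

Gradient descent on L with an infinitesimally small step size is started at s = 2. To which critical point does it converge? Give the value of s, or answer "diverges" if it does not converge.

L'(s) = 30s(s - 1)(s + 1)(s + 2), so L'(2) = 720.
Gradient descent moves in the -L' direction, i.e. s is decreasing.
The nearest critical point in that direction is s = 1, where L'' = 180 > 0 (a local minimum). The iterate converges there.

1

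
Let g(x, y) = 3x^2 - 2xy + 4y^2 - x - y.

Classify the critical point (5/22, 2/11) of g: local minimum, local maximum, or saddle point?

local minimum

The Hessian of g is constant: H = [[6, -2], [-2, 8]].
det(H) = 6·8 − (-2)² = 44.
det(H) > 0 and tr(H) = 14 > 0, so H is positive definite and the point is a local minimum.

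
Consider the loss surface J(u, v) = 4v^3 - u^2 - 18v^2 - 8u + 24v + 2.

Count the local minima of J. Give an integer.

0

J separates as a function of u plus a function of v, so ∇J=0 decouples.
∂J/∂u = -2(u + 4) = 0 at u ∈ {-4}; ∂J/∂v = 12(v - 2)(v - 1) = 0 at v ∈ {1, 2}.
The Hessian is diagonal: diag(J_uu, J_vv). Second derivatives: J_uu(-4)=-2; J_vv(1)=-12, J_vv(2)=12.
Local minima occur where both diagonal entries positive: none. Count: 0.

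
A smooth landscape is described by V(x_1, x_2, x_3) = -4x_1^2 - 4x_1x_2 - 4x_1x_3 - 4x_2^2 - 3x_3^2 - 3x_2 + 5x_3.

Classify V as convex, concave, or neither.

concave

V is quadratic, so its Hessian is the constant matrix H = [[-8, -4, -4], [-4, -8, 0], [-4, 0, -6]].
Leading principal minors: -8, 48, -160.
Signs alternate −, +, − ⇒ H ≺ 0 ⇒ concave.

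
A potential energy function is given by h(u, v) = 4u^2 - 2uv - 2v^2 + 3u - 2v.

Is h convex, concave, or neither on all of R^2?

h is quadratic, so its Hessian is the constant matrix H = [[8, -2], [-2, -4]].
det(H) = -36, tr(H) = 4.
det(H) < 0, so H is indefinite: neither convex nor concave.

neither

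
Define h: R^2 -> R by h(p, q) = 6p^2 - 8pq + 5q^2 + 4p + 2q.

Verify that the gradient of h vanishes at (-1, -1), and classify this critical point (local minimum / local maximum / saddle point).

∇h = (12p - 8q + 4, -8p + 10q + 2); substituting (-1, -1) gives ∇h = (0, 0), so (-1, -1) is indeed a critical point.
The Hessian of h is constant: H = [[12, -8], [-8, 10]].
det(H) = 12·10 − (-8)² = 56.
det(H) > 0 and tr(H) = 22 > 0, so H is positive definite and the point is a local minimum.

local minimum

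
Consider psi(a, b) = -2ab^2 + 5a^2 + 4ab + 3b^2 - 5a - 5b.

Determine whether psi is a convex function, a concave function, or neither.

The term -2ab^2 is cubic, so the Hessian is not constant.
∂²psi/∂b² = -4a + 6, which takes both signs as a varies (negative for sufficiently large a). A diagonal entry of the Hessian changing sign means the Hessian is neither positive- nor negative-semidefinite on all of R^2.

neither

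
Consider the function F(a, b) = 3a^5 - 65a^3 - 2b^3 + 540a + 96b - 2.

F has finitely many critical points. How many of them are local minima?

2

F separates as a function of a plus a function of b, so ∇F=0 decouples.
∂F/∂a = 15(a - 3)(a - 2)(a + 2)(a + 3) = 0 at a ∈ {-3, -2, 2, 3}; ∂F/∂b = -6(b - 4)(b + 4) = 0 at b ∈ {-4, 4}.
The Hessian is diagonal: diag(F_aa, F_bb). Second derivatives: F_aa(-3)=-450, F_aa(-2)=300, F_aa(2)=-300, F_aa(3)=450; F_bb(-4)=48, F_bb(4)=-48.
Local minima occur where both diagonal entries positive: (-2, -4), (3, -4). Count: 2.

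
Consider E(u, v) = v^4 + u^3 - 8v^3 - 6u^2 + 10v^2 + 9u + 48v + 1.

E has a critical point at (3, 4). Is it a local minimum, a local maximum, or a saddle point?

local minimum

The mixed partial ∂²E/∂u∂v is 0, so the Hessian at any point is diag(E_uu, E_vv) = diag(6(u - 2), 4(3v^2 - 12v + 5)).
At (3, 4): H = diag(6, 20).
Both eigenvalues are positive, so H is positive definite: a local minimum.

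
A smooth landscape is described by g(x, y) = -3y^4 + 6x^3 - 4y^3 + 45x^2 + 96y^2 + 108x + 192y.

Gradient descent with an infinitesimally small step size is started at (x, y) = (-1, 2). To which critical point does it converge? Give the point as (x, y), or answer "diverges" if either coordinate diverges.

g is separable, so gradient descent decouples: x follows -∂g/∂x, y follows -∂g/∂y.
∂g/∂x = 18(x + 2)(x + 3); at x=-1 this is 36, so x decreases.
∂g/∂y = -12(y - 4)(y + 1)(y + 4); at y=2 this is 432, so y decreases.
x converges to its nearest critical value -2 (a local min of the x-part); y converges to -1. The iterate converges to (-2, -1).

(-2, -1)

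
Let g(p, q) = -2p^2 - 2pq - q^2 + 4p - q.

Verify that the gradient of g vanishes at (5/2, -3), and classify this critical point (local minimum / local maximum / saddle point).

∇g = (-4p - 2q + 4, -2p - 2q - 1); substituting (5/2, -3) gives ∇g = (0, 0), so (5/2, -3) is indeed a critical point.
The Hessian of g is constant: H = [[-4, -2], [-2, -2]].
det(H) = (-4)·(-2) − (-2)² = 4.
det(H) > 0 and tr(H) = -6 < 0, so H is negative definite and the point is a local maximum.

local maximum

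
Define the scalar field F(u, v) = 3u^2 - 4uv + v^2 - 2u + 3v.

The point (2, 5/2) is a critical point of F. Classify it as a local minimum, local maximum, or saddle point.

The Hessian of F is constant: H = [[6, -4], [-4, 2]].
det(H) = 6·2 − (-4)² = -4.
Since det(H) < 0, H is indefinite and the critical point is a saddle point.

saddle point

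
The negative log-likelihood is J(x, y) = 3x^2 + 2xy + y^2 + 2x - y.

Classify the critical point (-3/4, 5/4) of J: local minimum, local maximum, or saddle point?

The Hessian of J is constant: H = [[6, 2], [2, 2]].
det(H) = 6·2 − 2² = 8.
det(H) > 0 and tr(H) = 8 > 0, so H is positive definite and the point is a local minimum.

local minimum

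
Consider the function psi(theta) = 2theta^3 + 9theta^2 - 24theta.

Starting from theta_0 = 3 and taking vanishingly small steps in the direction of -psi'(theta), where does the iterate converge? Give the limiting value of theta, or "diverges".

psi'(theta) = 6(theta - 1)(theta + 4), so psi'(3) = 84.
Gradient descent moves in the -psi' direction, i.e. theta is decreasing.
The nearest critical point in that direction is theta = 1, where psi'' = 30 > 0 (a local minimum). The iterate converges there.

1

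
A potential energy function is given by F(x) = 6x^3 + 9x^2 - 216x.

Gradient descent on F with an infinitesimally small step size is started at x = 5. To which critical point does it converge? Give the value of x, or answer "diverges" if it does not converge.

F'(x) = 18(x - 3)(x + 4), so F'(5) = 324.
Gradient descent moves in the -F' direction, i.e. x is decreasing.
The nearest critical point in that direction is x = 3, where F'' = 126 > 0 (a local minimum). The iterate converges there.

3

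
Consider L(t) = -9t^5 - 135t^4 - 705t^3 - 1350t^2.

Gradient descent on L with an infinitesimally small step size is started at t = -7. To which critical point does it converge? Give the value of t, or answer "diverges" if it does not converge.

L'(t) = -45t(t + 3)(t + 4)(t + 5), so L'(-7) = -7560.
Gradient descent moves in the -L' direction, i.e. t is increasing.
The nearest critical point in that direction is t = -5, where L'' = 450 > 0 (a local minimum). The iterate converges there.

-5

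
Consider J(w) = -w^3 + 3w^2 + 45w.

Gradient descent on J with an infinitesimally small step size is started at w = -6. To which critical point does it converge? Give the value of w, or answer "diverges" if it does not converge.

J'(w) = -3(w - 5)(w + 3), so J'(-6) = -99.
Gradient descent moves in the -J' direction, i.e. w is increasing.
The nearest critical point in that direction is w = -3, where J'' = 24 > 0 (a local minimum). The iterate converges there.

-3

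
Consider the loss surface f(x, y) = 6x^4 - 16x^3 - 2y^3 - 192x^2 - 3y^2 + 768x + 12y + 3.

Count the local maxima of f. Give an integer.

f separates as a function of x plus a function of y, so ∇f=0 decouples.
∂f/∂x = 24(x - 4)(x - 2)(x + 4) = 0 at x ∈ {-4, 2, 4}; ∂f/∂y = -6(y - 1)(y + 2) = 0 at y ∈ {-2, 1}.
The Hessian is diagonal: diag(f_xx, f_yy). Second derivatives: f_xx(-4)=1152, f_xx(2)=-288, f_xx(4)=384; f_yy(-2)=18, f_yy(1)=-18.
Local maxima occur where both diagonal entries negative: (2, 1). Count: 1.

1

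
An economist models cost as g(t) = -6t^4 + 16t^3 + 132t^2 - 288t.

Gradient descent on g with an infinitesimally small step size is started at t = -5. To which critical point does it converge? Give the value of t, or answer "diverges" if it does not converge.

g'(t) = -24(t - 4)(t - 1)(t + 3), so g'(-5) = 2592.
Gradient descent moves in the -g' direction, i.e. t is decreasing.
There is no critical point below t=-5, and g' keeps the same sign, so the iterate runs off to −∞.

diverges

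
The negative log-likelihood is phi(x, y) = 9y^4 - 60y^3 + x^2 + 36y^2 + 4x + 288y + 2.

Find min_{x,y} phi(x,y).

phi(x,y) separates as P(x) + Q(y) + 2, so its minimum is min P + min Q + 2.
P'(x) = 2x + 4 vanishes at x ∈ {-2}; Q'(y) = 36(y - 4)(y - 2)(y + 1) vanishes at y ∈ {-1, 2, 4}.
Local minima of P (where P''>0): P(-2)=-4. Local minima of Q: Q(-1)=-183, Q(4)=192.
So the global minimum of phi is P(-2) + Q(-1) + 2 = -4 − 183 + 2 = -185, attained at (-2, -1).

-185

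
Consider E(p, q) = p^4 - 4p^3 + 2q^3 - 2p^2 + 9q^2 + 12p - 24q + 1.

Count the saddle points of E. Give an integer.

E separates as a function of p plus a function of q, so ∇E=0 decouples.
∂E/∂p = 4(p - 3)(p - 1)(p + 1) = 0 at p ∈ {-1, 1, 3}; ∂E/∂q = 6(q - 1)(q + 4) = 0 at q ∈ {-4, 1}.
The Hessian is diagonal: diag(E_pp, E_qq). Second derivatives: E_pp(-1)=32, E_pp(1)=-16, E_pp(3)=32; E_qq(-4)=-30, E_qq(1)=30.
Saddle points occur where the two diagonal entries have opposite signs: (-1, -4), (1, 1), (3, -4). Count: 3.

3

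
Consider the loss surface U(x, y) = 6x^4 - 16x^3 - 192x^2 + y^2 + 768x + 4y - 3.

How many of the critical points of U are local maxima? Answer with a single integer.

0

U separates as a function of x plus a function of y, so ∇U=0 decouples.
∂U/∂x = 24(x - 4)(x - 2)(x + 4) = 0 at x ∈ {-4, 2, 4}; ∂U/∂y = 2(y + 2) = 0 at y ∈ {-2}.
The Hessian is diagonal: diag(U_xx, U_yy). Second derivatives: U_xx(-4)=1152, U_xx(2)=-288, U_xx(4)=384; U_yy(-2)=2.
Local maxima occur where both diagonal entries negative: none. Count: 0.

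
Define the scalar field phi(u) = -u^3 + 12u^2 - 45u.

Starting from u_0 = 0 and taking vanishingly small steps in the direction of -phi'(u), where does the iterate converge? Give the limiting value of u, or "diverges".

3

phi'(u) = -3(u - 5)(u - 3), so phi'(0) = -45.
Gradient descent moves in the -phi' direction, i.e. u is increasing.
The nearest critical point in that direction is u = 3, where phi'' = 6 > 0 (a local minimum). The iterate converges there.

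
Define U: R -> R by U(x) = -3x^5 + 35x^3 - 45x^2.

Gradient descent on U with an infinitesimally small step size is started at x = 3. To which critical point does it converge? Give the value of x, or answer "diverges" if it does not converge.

diverges

U'(x) = -15x(x - 2)(x - 1)(x + 3), so U'(3) = -540.
Gradient descent moves in the -U' direction, i.e. x is increasing.
There is no critical point above x=3, and U' keeps the same sign, so the iterate runs off to +∞.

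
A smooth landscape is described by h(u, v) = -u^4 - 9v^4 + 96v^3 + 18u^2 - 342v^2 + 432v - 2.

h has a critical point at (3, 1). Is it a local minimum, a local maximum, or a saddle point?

The mixed partial ∂²h/∂u∂v is 0, so the Hessian at any point is diag(h_uu, h_vv) = diag(12(-u^2 + 3), 36(-3v^2 + 16v - 19)).
At (3, 1): H = diag(-72, -216).
Both eigenvalues are negative, so H is negative definite: a local maximum.

local maximum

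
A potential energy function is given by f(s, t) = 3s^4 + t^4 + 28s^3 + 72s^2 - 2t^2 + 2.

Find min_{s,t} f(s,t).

f(s,t) separates as P(s) + Q(t) + 2, so its minimum is min P + min Q + 2.
P'(s) = 12s(s + 3)(s + 4) vanishes at s ∈ {-4, -3, 0}; Q'(t) = 4t(t - 1)(t + 1) vanishes at t ∈ {-1, 0, 1}.
Local minima of P (where P''>0): P(-4)=128, P(0)=0. Local minima of Q: Q(-1)=-1, Q(1)=-1.
So the global minimum of f is P(0) + Q(-1) + 2 = 0 − 1 + 2 = 1, attained at (0, -1).

1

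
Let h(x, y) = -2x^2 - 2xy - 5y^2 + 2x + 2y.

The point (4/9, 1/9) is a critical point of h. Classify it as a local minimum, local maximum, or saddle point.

The Hessian of h is constant: H = [[-4, -2], [-2, -10]].
det(H) = (-4)·(-10) − (-2)² = 36.
det(H) > 0 and tr(H) = -14 < 0, so H is negative definite and the point is a local maximum.

local maximum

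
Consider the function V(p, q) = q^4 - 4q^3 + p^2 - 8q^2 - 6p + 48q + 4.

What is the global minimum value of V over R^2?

-85

V(p,q) separates as A(p) + B(q) + 4, so its minimum is min A + min B + 4.
A'(p) = 2p - 6 vanishes at p ∈ {3}; B'(q) = 4(q - 3)(q - 2)(q + 2) vanishes at q ∈ {-2, 2, 3}.
Local minima of A (where A''>0): A(3)=-9. Local minima of B: B(-2)=-80, B(3)=45.
So the global minimum of V is A(3) + B(-2) + 4 = -9 − 80 + 4 = -85, attained at (3, -2).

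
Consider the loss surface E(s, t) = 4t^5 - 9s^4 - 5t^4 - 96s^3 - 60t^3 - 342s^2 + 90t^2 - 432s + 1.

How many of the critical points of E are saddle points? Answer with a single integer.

E separates as a function of s plus a function of t, so ∇E=0 decouples.
∂E/∂s = -36(s + 1)(s + 3)(s + 4) = 0 at s ∈ {-4, -3, -1}; ∂E/∂t = 20t(t - 3)(t - 1)(t + 3) = 0 at t ∈ {-3, 0, 1, 3}.
The Hessian is diagonal: diag(E_ss, E_tt). Second derivatives: E_ss(-4)=-108, E_ss(-3)=72, E_ss(-1)=-216; E_tt(-3)=-1440, E_tt(0)=180, E_tt(1)=-160, E_tt(3)=720.
Saddle points occur where the two diagonal entries have opposite signs: (-4, 0), (-4, 3), (-3, -3), (-3, 1), (-1, 0), (-1, 3). Count: 6.

6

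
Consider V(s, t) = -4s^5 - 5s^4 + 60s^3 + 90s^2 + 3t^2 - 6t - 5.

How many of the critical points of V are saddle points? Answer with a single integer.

2

V separates as a function of s plus a function of t, so ∇V=0 decouples.
∂V/∂s = -20s(s - 3)(s + 1)(s + 3) = 0 at s ∈ {-3, -1, 0, 3}; ∂V/∂t = 6(t - 1) = 0 at t ∈ {1}.
The Hessian is diagonal: diag(V_ss, V_tt). Second derivatives: V_ss(-3)=720, V_ss(-1)=-160, V_ss(0)=180, V_ss(3)=-1440; V_tt(1)=6.
Saddle points occur where the two diagonal entries have opposite signs: (-1, 1), (3, 1). Count: 2.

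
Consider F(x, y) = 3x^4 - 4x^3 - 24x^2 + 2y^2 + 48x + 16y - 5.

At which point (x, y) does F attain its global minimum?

(-2, -4)

F(x,y) separates as P(x) + Q(y) − 5, so its minimum is min P + min Q − 5.
P'(x) = 12(x - 2)(x - 1)(x + 2) vanishes at x ∈ {-2, 1, 2}; Q'(y) = 4y + 16 vanishes at y ∈ {-4}.
Local minima of P (where P''>0): P(-2)=-112, P(2)=16. Local minima of Q: Q(-4)=-32.
So the global minimum of F is P(-2) + Q(-4) − 5 = -112 − 32 − 5 = -149, attained at (-2, -4).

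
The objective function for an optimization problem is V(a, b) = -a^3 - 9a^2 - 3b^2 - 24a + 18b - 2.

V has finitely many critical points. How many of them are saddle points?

1

V separates as a function of a plus a function of b, so ∇V=0 decouples.
∂V/∂a = -3(a + 2)(a + 4) = 0 at a ∈ {-4, -2}; ∂V/∂b = -6(b - 3) = 0 at b ∈ {3}.
The Hessian is diagonal: diag(V_aa, V_bb). Second derivatives: V_aa(-4)=6, V_aa(-2)=-6; V_bb(3)=-6.
Saddle points occur where the two diagonal entries have opposite signs: (-4, 3). Count: 1.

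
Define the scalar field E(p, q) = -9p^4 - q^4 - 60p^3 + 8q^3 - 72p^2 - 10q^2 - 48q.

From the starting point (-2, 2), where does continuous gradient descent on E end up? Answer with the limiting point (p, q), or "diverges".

E is separable, so gradient descent decouples: p follows -∂E/∂p, q follows -∂E/∂q.
∂E/∂p = -36p(p + 1)(p + 4); at p=-2 this is -144, so p increases.
∂E/∂q = -4(q - 4)(q - 3)(q + 1); at q=2 this is -24, so q increases.
p converges to its nearest critical value -1 (a local min of the p-part); q converges to 3. The iterate converges to (-1, 3).

(-1, 3)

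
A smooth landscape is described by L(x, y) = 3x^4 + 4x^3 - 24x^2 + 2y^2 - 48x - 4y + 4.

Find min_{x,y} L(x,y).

-110

L(x,y) separates as P(x) + Q(y) + 4, so its minimum is min P + min Q + 4.
P'(x) = 12(x - 2)(x + 1)(x + 2) vanishes at x ∈ {-2, -1, 2}; Q'(y) = 4y - 4 vanishes at y ∈ {1}.
Local minima of P (where P''>0): P(-2)=16, P(2)=-112. Local minima of Q: Q(1)=-2.
So the global minimum of L is P(2) + Q(1) + 4 = -112 − 2 + 4 = -110, attained at (2, 1).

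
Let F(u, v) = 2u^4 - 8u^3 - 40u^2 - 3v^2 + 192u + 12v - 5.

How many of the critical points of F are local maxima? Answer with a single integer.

F separates as a function of u plus a function of v, so ∇F=0 decouples.
∂F/∂u = 8(u - 4)(u - 2)(u + 3) = 0 at u ∈ {-3, 2, 4}; ∂F/∂v = -6(v - 2) = 0 at v ∈ {2}.
The Hessian is diagonal: diag(F_uu, F_vv). Second derivatives: F_uu(-3)=280, F_uu(2)=-80, F_uu(4)=112; F_vv(2)=-6.
Local maxima occur where both diagonal entries negative: (2, 2). Count: 1.

1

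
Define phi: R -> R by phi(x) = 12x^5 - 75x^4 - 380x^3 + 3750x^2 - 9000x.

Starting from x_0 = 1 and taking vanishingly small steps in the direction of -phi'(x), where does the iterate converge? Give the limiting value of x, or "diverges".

phi'(x) = 60(x - 5)(x - 3)(x - 2)(x + 5), so phi'(1) = -2880.
Gradient descent moves in the -phi' direction, i.e. x is increasing.
The nearest critical point in that direction is x = 2, where phi'' = 1260 > 0 (a local minimum). The iterate converges there.

2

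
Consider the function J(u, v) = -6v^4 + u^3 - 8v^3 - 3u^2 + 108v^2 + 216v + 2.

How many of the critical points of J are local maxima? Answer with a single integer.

2

J separates as a function of u plus a function of v, so ∇J=0 decouples.
∂J/∂u = 3u(u - 2) = 0 at u ∈ {0, 2}; ∂J/∂v = -24(v - 3)(v + 1)(v + 3) = 0 at v ∈ {-3, -1, 3}.
The Hessian is diagonal: diag(J_uu, J_vv). Second derivatives: J_uu(0)=-6, J_uu(2)=6; J_vv(-3)=-288, J_vv(-1)=192, J_vv(3)=-576.
Local maxima occur where both diagonal entries negative: (0, -3), (0, 3). Count: 2.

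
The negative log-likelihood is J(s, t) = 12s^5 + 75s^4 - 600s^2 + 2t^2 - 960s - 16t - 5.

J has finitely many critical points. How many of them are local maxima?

0

J separates as a function of s plus a function of t, so ∇J=0 decouples.
∂J/∂s = 60(s - 2)(s + 1)(s + 2)(s + 4) = 0 at s ∈ {-4, -2, -1, 2}; ∂J/∂t = 4(t - 4) = 0 at t ∈ {4}.
The Hessian is diagonal: diag(J_ss, J_tt). Second derivatives: J_ss(-4)=-2160, J_ss(-2)=480, J_ss(-1)=-540, J_ss(2)=4320; J_tt(4)=4.
Local maxima occur where both diagonal entries negative: none. Count: 0.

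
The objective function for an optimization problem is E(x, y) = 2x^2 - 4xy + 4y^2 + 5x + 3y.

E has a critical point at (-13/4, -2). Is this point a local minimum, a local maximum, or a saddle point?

The Hessian of E is constant: H = [[4, -4], [-4, 8]].
det(H) = 4·8 − (-4)² = 16.
det(H) > 0 and tr(H) = 12 > 0, so H is positive definite and the point is a local minimum.

local minimum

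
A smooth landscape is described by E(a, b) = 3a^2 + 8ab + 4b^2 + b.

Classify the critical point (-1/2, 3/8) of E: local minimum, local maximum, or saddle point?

saddle point

The Hessian of E is constant: H = [[6, 8], [8, 8]].
det(H) = 6·8 − 8² = -16.
Since det(H) < 0, H is indefinite and the critical point is a saddle point.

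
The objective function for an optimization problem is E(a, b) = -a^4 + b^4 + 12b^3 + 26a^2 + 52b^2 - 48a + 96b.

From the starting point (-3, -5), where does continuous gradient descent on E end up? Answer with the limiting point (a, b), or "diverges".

E is separable, so gradient descent decouples: a follows -∂E/∂a, b follows -∂E/∂b.
∂E/∂a = -4(a - 3)(a - 1)(a + 4); at a=-3 this is -96, so a increases.
∂E/∂b = 4(b + 2)(b + 3)(b + 4); at b=-5 this is -24, so b increases.
a converges to its nearest critical value 1 (a local min of the a-part); b converges to -4. The iterate converges to (1, -4).

(1, -4)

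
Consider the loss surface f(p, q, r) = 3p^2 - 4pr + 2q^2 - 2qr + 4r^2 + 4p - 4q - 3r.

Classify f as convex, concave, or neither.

convex

f is quadratic, so its Hessian is the constant matrix H = [[6, 0, -4], [0, 4, -2], [-4, -2, 8]].
Leading principal minors: 6, 24, 104.
All positive ⇒ H ≻ 0 ⇒ convex.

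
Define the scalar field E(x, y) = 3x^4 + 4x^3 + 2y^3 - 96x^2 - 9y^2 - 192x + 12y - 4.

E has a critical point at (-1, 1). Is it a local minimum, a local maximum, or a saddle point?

The mixed partial ∂²E/∂x∂y is 0, so the Hessian at any point is diag(E_xx, E_yy) = diag(12(3x^2 + 2x - 16), 6(2y - 3)).
At (-1, 1): H = diag(-180, -6).
Both eigenvalues are negative, so H is negative definite: a local maximum.

local maximum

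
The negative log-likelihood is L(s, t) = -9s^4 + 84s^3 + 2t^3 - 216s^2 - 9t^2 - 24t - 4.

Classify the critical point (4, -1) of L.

The mixed partial ∂²L/∂s∂t is 0, so the Hessian at any point is diag(L_ss, L_tt) = diag(36(-3s^2 + 14s - 12), 6(2t - 3)).
At (4, -1): H = diag(-144, -30).
Both eigenvalues are negative, so H is negative definite: a local maximum.

local maximum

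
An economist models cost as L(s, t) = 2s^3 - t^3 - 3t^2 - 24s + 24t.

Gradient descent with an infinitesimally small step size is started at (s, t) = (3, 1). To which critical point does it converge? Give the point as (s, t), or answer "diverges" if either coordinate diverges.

L is separable, so gradient descent decouples: s follows -∂L/∂s, t follows -∂L/∂t.
∂L/∂s = 6(s - 2)(s + 2); at s=3 this is 30, so s decreases.
∂L/∂t = -3(t - 2)(t + 4); at t=1 this is 15, so t decreases.
s converges to its nearest critical value 2 (a local min of the s-part); t converges to -4. The iterate converges to (2, -4).

(2, -4)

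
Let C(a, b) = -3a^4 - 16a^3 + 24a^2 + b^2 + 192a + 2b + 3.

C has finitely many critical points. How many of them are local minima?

C separates as a function of a plus a function of b, so ∇C=0 decouples.
∂C/∂a = -12(a - 2)(a + 2)(a + 4) = 0 at a ∈ {-4, -2, 2}; ∂C/∂b = 2(b + 1) = 0 at b ∈ {-1}.
The Hessian is diagonal: diag(C_aa, C_bb). Second derivatives: C_aa(-4)=-144, C_aa(-2)=96, C_aa(2)=-288; C_bb(-1)=2.
Local minima occur where both diagonal entries positive: (-2, -1). Count: 1.

1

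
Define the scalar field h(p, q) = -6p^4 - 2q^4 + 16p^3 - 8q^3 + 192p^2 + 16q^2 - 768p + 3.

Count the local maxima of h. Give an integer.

h separates as a function of p plus a function of q, so ∇h=0 decouples.
∂h/∂p = -24(p - 4)(p - 2)(p + 4) = 0 at p ∈ {-4, 2, 4}; ∂h/∂q = -8q(q - 1)(q + 4) = 0 at q ∈ {-4, 0, 1}.
The Hessian is diagonal: diag(h_pp, h_qq). Second derivatives: h_pp(-4)=-1152, h_pp(2)=288, h_pp(4)=-384; h_qq(-4)=-160, h_qq(0)=32, h_qq(1)=-40.
Local maxima occur where both diagonal entries negative: (-4, -4), (-4, 1), (4, -4), (4, 1). Count: 4.

4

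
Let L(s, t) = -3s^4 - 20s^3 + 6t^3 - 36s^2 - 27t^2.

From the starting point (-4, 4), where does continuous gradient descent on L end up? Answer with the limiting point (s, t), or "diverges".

diverges

L is separable, so gradient descent decouples: s follows -∂L/∂s, t follows -∂L/∂t.
∂L/∂s = -12s(s + 2)(s + 3); at s=-4 this is 96, so s decreases.
∂L/∂t = 18t(t - 3); at t=4 this is 72, so t decreases.
The s-coordinate has no critical point in that direction and runs off to infinity.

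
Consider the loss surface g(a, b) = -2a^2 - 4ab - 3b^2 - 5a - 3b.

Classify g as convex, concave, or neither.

concave

g is quadratic, so its Hessian is the constant matrix H = [[-4, -4], [-4, -6]].
det(H) = 8, tr(H) = -10.
det(H) > 0 and tr(H) < 0, so H is negative definite everywhere: concave.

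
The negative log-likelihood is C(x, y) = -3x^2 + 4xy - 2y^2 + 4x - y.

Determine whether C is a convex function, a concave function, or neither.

C is quadratic, so its Hessian is the constant matrix H = [[-6, 4], [4, -4]].
det(H) = 8, tr(H) = -10.
det(H) > 0 and tr(H) < 0, so H is negative definite everywhere: concave.

concave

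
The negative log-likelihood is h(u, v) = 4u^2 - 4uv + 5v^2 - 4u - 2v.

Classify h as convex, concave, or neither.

h is quadratic, so its Hessian is the constant matrix H = [[8, -4], [-4, 10]].
det(H) = 64, tr(H) = 18.
det(H) > 0 and tr(H) > 0, so H is positive definite everywhere: convex.

convex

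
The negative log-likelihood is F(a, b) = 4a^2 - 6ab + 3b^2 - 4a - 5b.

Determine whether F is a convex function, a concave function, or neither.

convex

F is quadratic, so its Hessian is the constant matrix H = [[8, -6], [-6, 6]].
det(H) = 12, tr(H) = 14.
det(H) > 0 and tr(H) > 0, so H is positive definite everywhere: convex.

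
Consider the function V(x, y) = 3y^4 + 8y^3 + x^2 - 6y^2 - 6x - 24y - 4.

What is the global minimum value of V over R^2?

V(x,y) separates as P(x) + Q(y) − 4, so its minimum is min P + min Q − 4.
P'(x) = 2x - 6 vanishes at x ∈ {3}; Q'(y) = 12(y - 1)(y + 1)(y + 2) vanishes at y ∈ {-2, -1, 1}.
Local minima of P (where P''>0): P(3)=-9. Local minima of Q: Q(-2)=8, Q(1)=-19.
So the global minimum of V is P(3) + Q(1) − 4 = -9 − 19 − 4 = -32, attained at (3, 1).

-32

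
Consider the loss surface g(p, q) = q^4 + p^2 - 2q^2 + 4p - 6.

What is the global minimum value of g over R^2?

g(p,q) separates as A(p) + B(q) − 6, so its minimum is min A + min B − 6.
A'(p) = 2p + 4 vanishes at p ∈ {-2}; B'(q) = 4q(q - 1)(q + 1) vanishes at q ∈ {-1, 0, 1}.
Local minima of A (where A''>0): A(-2)=-4. Local minima of B: B(-1)=-1, B(1)=-1.
So the global minimum of g is A(-2) + B(-1) − 6 = -4 − 1 − 6 = -11, attained at (-2, -1).

-11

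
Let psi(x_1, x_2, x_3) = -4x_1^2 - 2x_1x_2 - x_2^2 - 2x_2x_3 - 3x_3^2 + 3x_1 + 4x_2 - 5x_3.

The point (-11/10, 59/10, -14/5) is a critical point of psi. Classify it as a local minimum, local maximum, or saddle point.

local maximum

The Hessian is constant: H = [[-8, -2, 0], [-2, -2, -2], [0, -2, -6]].
Leading principal minors: Δ₁ = -8, Δ₂ = 12, Δ₃ = -40.
The minors alternate sign starting negative (−, +, −), so H is negative definite: a local maximum.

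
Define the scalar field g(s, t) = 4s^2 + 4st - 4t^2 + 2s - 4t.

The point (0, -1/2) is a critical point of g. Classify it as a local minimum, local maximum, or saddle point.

The Hessian of g is constant: H = [[8, 4], [4, -8]].
det(H) = 8·(-8) − 4² = -80.
Since det(H) < 0, H is indefinite and the critical point is a saddle point.

saddle point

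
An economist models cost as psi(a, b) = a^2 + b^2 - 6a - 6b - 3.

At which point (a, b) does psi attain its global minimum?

(3, 3)

psi(a,b) separates as P(a) + Q(b) − 3, so its minimum is min P + min Q − 3.
P'(a) = 2a - 6 vanishes at a ∈ {3}; Q'(b) = 2b - 6 vanishes at b ∈ {3}.
Local minima of P (where P''>0): P(3)=-9. Local minima of Q: Q(3)=-9.
So the global minimum of psi is P(3) + Q(3) − 3 = -9 − 9 − 3 = -21, attained at (3, 3).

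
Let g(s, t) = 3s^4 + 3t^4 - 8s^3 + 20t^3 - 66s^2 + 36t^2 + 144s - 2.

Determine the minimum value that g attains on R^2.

-569

g(s,t) separates as P(s) + Q(t) − 2, so its minimum is min P + min Q − 2.
P'(s) = 12(s - 4)(s - 1)(s + 3) vanishes at s ∈ {-3, 1, 4}; Q'(t) = 12t(t + 2)(t + 3) vanishes at t ∈ {-3, -2, 0}.
Local minima of P (where P''>0): P(-3)=-567, P(4)=-224. Local minima of Q: Q(-3)=27, Q(0)=0.
So the global minimum of g is P(-3) + Q(0) − 2 = -567 + 0 − 2 = -569, attained at (-3, 0).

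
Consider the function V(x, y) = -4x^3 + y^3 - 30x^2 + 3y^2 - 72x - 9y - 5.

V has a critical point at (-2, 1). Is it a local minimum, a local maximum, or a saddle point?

The mixed partial ∂²V/∂x∂y is 0, so the Hessian at any point is diag(V_xx, V_yy) = diag(-12(2x + 5), 6(y + 1)).
At (-2, 1): H = diag(-12, 12).
The eigenvalues have opposite signs, so H is indefinite: a saddle point.

saddle point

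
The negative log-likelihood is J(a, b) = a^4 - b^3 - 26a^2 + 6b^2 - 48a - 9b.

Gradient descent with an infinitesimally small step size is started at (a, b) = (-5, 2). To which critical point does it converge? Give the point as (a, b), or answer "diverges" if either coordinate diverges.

(-3, 1)

J is separable, so gradient descent decouples: a follows -∂J/∂a, b follows -∂J/∂b.
∂J/∂a = 4(a - 4)(a + 1)(a + 3); at a=-5 this is -288, so a increases.
∂J/∂b = -3(b - 3)(b - 1); at b=2 this is 3, so b decreases.
a converges to its nearest critical value -3 (a local min of the a-part); b converges to 1. The iterate converges to (-3, 1).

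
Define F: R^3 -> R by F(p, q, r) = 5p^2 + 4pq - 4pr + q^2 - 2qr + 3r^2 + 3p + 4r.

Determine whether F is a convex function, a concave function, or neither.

F is quadratic, so its Hessian is the constant matrix H = [[10, 4, -4], [4, 2, -2], [-4, -2, 6]].
Leading principal minors: 10, 4, 16.
All positive ⇒ H ≻ 0 ⇒ convex.

convex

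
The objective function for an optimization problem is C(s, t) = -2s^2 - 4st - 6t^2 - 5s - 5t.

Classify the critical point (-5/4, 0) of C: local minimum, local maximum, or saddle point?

local maximum

The Hessian of C is constant: H = [[-4, -4], [-4, -12]].
det(H) = (-4)·(-12) − (-4)² = 32.
det(H) > 0 and tr(H) = -16 < 0, so H is negative definite and the point is a local maximum.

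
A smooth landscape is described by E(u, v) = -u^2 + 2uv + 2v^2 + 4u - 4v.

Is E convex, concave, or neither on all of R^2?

E is quadratic, so its Hessian is the constant matrix H = [[-2, 2], [2, 4]].
det(H) = -12, tr(H) = 2.
det(H) < 0, so H is indefinite: neither convex nor concave.

neither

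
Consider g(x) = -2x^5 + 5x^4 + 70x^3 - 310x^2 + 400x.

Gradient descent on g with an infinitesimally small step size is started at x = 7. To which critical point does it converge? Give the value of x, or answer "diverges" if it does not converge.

diverges

g'(x) = -10(x - 4)(x - 2)(x - 1)(x + 5), so g'(7) = -10800.
Gradient descent moves in the -g' direction, i.e. x is increasing.
There is no critical point above x=7, and g' keeps the same sign, so the iterate runs off to +∞.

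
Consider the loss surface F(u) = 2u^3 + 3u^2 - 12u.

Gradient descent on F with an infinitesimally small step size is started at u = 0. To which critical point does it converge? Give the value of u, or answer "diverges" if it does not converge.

1

F'(u) = 6(u - 1)(u + 2), so F'(0) = -12.
Gradient descent moves in the -F' direction, i.e. u is increasing.
The nearest critical point in that direction is u = 1, where F'' = 18 > 0 (a local minimum). The iterate converges there.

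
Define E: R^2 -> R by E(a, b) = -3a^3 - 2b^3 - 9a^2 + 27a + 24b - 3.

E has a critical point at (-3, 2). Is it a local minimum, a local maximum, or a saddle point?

saddle point

The mixed partial ∂²E/∂a∂b is 0, so the Hessian at any point is diag(E_aa, E_bb) = diag(-18(a + 1), -12b).
At (-3, 2): H = diag(36, -24).
The eigenvalues have opposite signs, so H is indefinite: a saddle point.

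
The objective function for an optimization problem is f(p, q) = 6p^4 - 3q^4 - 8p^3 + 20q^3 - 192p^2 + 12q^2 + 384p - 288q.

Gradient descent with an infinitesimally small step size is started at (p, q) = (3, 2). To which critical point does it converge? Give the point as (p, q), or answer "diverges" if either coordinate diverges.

f is separable, so gradient descent decouples: p follows -∂f/∂p, q follows -∂f/∂q.
∂f/∂p = 24(p - 4)(p - 1)(p + 4); at p=3 this is -336, so p increases.
∂f/∂q = -12(q - 4)(q - 3)(q + 2); at q=2 this is -96, so q increases.
p converges to its nearest critical value 4 (a local min of the p-part); q converges to 3. The iterate converges to (4, 3).

(4, 3)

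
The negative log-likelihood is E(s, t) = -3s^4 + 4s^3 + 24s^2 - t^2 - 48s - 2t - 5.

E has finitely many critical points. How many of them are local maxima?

2

E separates as a function of s plus a function of t, so ∇E=0 decouples.
∂E/∂s = -12(s - 2)(s - 1)(s + 2) = 0 at s ∈ {-2, 1, 2}; ∂E/∂t = -2(t + 1) = 0 at t ∈ {-1}.
The Hessian is diagonal: diag(E_ss, E_tt). Second derivatives: E_ss(-2)=-144, E_ss(1)=36, E_ss(2)=-48; E_tt(-1)=-2.
Local maxima occur where both diagonal entries negative: (-2, -1), (2, -1). Count: 2.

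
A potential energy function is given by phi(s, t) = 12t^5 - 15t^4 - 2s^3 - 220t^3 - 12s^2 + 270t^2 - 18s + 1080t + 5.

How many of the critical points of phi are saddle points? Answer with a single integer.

4

phi separates as a function of s plus a function of t, so ∇phi=0 decouples.
∂phi/∂s = -6(s + 1)(s + 3) = 0 at s ∈ {-3, -1}; ∂phi/∂t = 60(t - 3)(t - 2)(t + 1)(t + 3) = 0 at t ∈ {-3, -1, 2, 3}.
The Hessian is diagonal: diag(phi_ss, phi_tt). Second derivatives: phi_ss(-3)=12, phi_ss(-1)=-12; phi_tt(-3)=-3600, phi_tt(-1)=1440, phi_tt(2)=-900, phi_tt(3)=1440.
Saddle points occur where the two diagonal entries have opposite signs: (-3, -3), (-3, 2), (-1, -1), (-1, 3). Count: 4.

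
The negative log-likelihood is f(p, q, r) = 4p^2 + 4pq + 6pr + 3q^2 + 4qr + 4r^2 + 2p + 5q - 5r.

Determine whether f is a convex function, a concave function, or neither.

f is quadratic, so its Hessian is the constant matrix H = [[8, 4, 6], [4, 6, 4], [6, 4, 8]].
Leading principal minors: 8, 32, 104.
All positive ⇒ H ≻ 0 ⇒ convex.

convex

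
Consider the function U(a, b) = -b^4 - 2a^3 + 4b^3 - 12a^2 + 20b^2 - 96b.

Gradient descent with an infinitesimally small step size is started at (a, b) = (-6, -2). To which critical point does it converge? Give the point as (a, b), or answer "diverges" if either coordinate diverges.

(-4, 2)

U is separable, so gradient descent decouples: a follows -∂U/∂a, b follows -∂U/∂b.
∂U/∂a = -6a(a + 4); at a=-6 this is -72, so a increases.
∂U/∂b = -4(b - 4)(b - 2)(b + 3); at b=-2 this is -96, so b increases.
a converges to its nearest critical value -4 (a local min of the a-part); b converges to 2. The iterate converges to (-4, 2).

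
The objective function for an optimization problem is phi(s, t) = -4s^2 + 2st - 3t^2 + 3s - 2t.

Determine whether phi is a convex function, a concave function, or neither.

concave

phi is quadratic, so its Hessian is the constant matrix H = [[-8, 2], [2, -6]].
det(H) = 44, tr(H) = -14.
det(H) > 0 and tr(H) < 0, so H is negative definite everywhere: concave.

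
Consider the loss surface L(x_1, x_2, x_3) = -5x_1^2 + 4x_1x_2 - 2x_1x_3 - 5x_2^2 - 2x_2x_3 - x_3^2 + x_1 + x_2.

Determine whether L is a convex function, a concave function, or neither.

concave

L is quadratic, so its Hessian is the constant matrix H = [[-10, 4, -2], [4, -10, -2], [-2, -2, -2]].
Leading principal minors: -10, 84, -56.
Signs alternate −, +, − ⇒ H ≺ 0 ⇒ concave.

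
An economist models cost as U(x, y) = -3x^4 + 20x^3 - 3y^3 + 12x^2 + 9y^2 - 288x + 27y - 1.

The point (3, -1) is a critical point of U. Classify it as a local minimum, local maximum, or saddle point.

The mixed partial ∂²U/∂x∂y is 0, so the Hessian at any point is diag(U_xx, U_yy) = diag(12(-3x^2 + 10x + 2), 18(-y + 1)).
At (3, -1): H = diag(60, 36).
Both eigenvalues are positive, so H is positive definite: a local minimum.

local minimum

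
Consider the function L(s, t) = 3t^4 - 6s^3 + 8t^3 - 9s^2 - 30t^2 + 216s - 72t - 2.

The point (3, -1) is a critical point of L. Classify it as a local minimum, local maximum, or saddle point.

The mixed partial ∂²L/∂s∂t is 0, so the Hessian at any point is diag(L_ss, L_tt) = diag(-18(2s + 1), 12(3t^2 + 4t - 5)).
At (3, -1): H = diag(-126, -72).
Both eigenvalues are negative, so H is negative definite: a local maximum.

local maximum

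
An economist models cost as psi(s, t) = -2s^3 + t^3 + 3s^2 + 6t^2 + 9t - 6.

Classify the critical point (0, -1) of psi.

local minimum

The mixed partial ∂²psi/∂s∂t is 0, so the Hessian at any point is diag(psi_ss, psi_tt) = diag(6(-2s + 1), 6(t + 2)).
At (0, -1): H = diag(6, 6).
Both eigenvalues are positive, so H is positive definite: a local minimum.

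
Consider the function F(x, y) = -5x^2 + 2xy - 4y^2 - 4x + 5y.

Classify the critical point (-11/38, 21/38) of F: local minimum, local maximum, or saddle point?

The Hessian of F is constant: H = [[-10, 2], [2, -8]].
det(H) = (-10)·(-8) − 2² = 76.
det(H) > 0 and tr(H) = -18 < 0, so H is negative definite and the point is a local maximum.

local maximum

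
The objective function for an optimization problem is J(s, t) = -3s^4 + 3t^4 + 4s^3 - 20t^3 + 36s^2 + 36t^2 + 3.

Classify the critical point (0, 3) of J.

local minimum

The mixed partial ∂²J/∂s∂t is 0, so the Hessian at any point is diag(J_ss, J_tt) = diag(12(-3s^2 + 2s + 6), 12(3t^2 - 10t + 6)).
At (0, 3): H = diag(72, 36).
Both eigenvalues are positive, so H is positive definite: a local minimum.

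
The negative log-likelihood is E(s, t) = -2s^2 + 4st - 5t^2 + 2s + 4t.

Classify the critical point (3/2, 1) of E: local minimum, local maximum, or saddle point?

The Hessian of E is constant: H = [[-4, 4], [4, -10]].
det(H) = (-4)·(-10) − 4² = 24.
det(H) > 0 and tr(H) = -14 < 0, so H is negative definite and the point is a local maximum.

local maximum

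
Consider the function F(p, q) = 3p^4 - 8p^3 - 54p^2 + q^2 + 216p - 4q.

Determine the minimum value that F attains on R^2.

-679

F(p,q) separates as A(p) + B(q), so its minimum is min A + min B.
A'(p) = 12(p - 3)(p - 2)(p + 3) vanishes at p ∈ {-3, 2, 3}; B'(q) = 2q - 4 vanishes at q ∈ {2}.
Local minima of A (where A''>0): A(-3)=-675, A(3)=189. Local minima of B: B(2)=-4.
So the global minimum of F is A(-3) + B(2) = -675 − 4 = -679, attained at (-3, 2).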